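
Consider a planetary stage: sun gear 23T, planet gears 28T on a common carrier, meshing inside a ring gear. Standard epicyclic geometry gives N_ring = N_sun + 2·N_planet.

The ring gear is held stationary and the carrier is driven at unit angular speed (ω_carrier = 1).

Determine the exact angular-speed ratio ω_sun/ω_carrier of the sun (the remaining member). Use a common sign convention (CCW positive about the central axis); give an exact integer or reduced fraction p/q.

102/23

N_ring = 23 + 2·28 = 79
23(ω_s−ω_c) = −79(ω_r−ω_c),  ω_r=0, ω_c=1
ω_s = 1 − (79/23)(0−1) = 102/23
ω_s/ω_c = 102/23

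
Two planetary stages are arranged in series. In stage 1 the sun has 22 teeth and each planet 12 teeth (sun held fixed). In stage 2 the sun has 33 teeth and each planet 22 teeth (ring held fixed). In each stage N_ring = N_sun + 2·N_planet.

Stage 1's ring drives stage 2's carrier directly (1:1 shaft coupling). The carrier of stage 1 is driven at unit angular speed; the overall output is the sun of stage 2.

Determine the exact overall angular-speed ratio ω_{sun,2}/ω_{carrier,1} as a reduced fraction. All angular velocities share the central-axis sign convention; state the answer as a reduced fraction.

Stage 1: N_ring = 22 + 2·12 = 46
Stage 1: 22(ω_s−ω_c) = −46(ω_r−ω_c),  ω_s=0, ω_c=1
Stage 1: ω_r = 1 − (22/46)(0−1) = 34/23
  ⇒ ω_r¹/ω_c¹ = 34/23
Stage 2: N_ring = 33 + 2·22 = 77
Stage 2: 33(ω_s−ω_c) = −77(ω_r−ω_c),  ω_r=0, ω_c=1
Stage 2: ω_s = 1 − (77/33)(0−1) = 10/3
  ⇒ ω_s²/ω_c² = 10/3
Coupling ω_c² = ω_r¹ ⇒ overall = 34/23 × 10/3 = 340/69

340/69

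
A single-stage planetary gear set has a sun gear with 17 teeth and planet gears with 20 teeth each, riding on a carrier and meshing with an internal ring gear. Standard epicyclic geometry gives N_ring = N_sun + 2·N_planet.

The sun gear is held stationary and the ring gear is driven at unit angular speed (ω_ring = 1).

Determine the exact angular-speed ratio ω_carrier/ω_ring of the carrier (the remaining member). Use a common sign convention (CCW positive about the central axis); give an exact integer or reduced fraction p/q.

57/74

N_ring = 17 + 2·20 = 57
17(ω_s−ω_c) = −57(ω_r−ω_c),  ω_s=0, ω_r=1
17(0−ω_c) = −57(1−ω_c)  ⇒  74ω_c = 57  ⇒  ω_c = 57/74
ω_c/ω_r = 57/74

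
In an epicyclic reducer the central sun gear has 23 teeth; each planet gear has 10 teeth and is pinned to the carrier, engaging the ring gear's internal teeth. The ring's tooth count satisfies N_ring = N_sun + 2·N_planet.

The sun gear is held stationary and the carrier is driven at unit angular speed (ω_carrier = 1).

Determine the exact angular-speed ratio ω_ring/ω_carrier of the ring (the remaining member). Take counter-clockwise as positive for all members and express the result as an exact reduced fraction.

N_ring = 23 + 2·10 = 43
23(ω_s−ω_c) = −43(ω_r−ω_c),  ω_s=0, ω_c=1
ω_r = 1 − (23/43)(0−1) = 66/43
ω_r/ω_c = 66/43

66/43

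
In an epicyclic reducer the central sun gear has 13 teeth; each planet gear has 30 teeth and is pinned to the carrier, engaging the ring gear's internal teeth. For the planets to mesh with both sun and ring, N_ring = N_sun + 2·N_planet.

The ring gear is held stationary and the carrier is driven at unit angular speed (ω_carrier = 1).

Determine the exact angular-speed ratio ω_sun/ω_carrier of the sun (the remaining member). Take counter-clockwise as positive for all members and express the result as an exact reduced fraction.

N_ring = 13 + 2·30 = 73
13(ω_s−ω_c) = −73(ω_r−ω_c),  ω_r=0, ω_c=1
ω_s = 1 − (73/13)(0−1) = 86/13
ω_s/ω_c = 86/13

86/13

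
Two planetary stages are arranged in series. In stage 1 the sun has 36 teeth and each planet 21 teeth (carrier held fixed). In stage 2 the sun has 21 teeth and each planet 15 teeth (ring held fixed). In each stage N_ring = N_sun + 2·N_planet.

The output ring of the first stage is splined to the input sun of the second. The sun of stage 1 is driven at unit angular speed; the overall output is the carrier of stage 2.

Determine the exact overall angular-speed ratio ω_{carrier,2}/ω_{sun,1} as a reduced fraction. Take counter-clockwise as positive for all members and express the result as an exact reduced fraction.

-7/52

Stage 1: N_ring = 36 + 2·21 = 78
Stage 1: 36(ω_s−ω_c) = −78(ω_r−ω_c),  ω_c=0, ω_s=1
Stage 1: ω_r = 0 − (36/78)(1−0) = -6/13
  ⇒ ω_r¹/ω_s¹ = -6/13
Stage 2: N_ring = 21 + 2·15 = 51
Stage 2: 21(ω_s−ω_c) = −51(ω_r−ω_c),  ω_r=0, ω_s=1
Stage 2: 21(1−ω_c) = −51(0−ω_c)  ⇒  72ω_c = 21  ⇒  ω_c = 7/24
  ⇒ ω_c²/ω_s² = 7/24
Coupling ω_s² = ω_r¹ ⇒ overall = -6/13 × 7/24 = -7/52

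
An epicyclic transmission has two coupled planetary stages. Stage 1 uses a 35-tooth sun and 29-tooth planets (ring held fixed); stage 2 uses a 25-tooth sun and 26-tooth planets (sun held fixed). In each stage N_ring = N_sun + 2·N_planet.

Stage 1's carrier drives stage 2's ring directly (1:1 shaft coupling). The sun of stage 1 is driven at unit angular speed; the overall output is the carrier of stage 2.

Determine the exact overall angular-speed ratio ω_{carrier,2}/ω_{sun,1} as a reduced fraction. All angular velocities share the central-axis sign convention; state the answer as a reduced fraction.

Stage 1: N_ring = 35 + 2·29 = 93
Stage 1: 35(ω_s−ω_c) = −93(ω_r−ω_c),  ω_r=0, ω_s=1
Stage 1: 35(1−ω_c) = −93(0−ω_c)  ⇒  128ω_c = 35  ⇒  ω_c = 35/128
  ⇒ ω_c¹/ω_s¹ = 35/128
Stage 2: N_ring = 25 + 2·26 = 77
Stage 2: 25(ω_s−ω_c) = −77(ω_r−ω_c),  ω_s=0, ω_r=1
Stage 2: 25(0−ω_c) = −77(1−ω_c)  ⇒  102ω_c = 77  ⇒  ω_c = 77/102
  ⇒ ω_c²/ω_r² = 77/102
Coupling ω_r² = ω_c¹ ⇒ overall = 35/128 × 77/102 = 2695/13056

2695/13056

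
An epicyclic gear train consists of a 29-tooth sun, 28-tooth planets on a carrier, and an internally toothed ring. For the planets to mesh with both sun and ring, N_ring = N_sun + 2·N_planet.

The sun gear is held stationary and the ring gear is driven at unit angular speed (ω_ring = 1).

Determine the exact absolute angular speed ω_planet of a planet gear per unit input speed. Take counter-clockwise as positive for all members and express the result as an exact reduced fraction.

N_ring = 29 + 2·28 = 85
29(ω_s−ω_c) = −85(ω_r−ω_c),  ω_s=0, ω_r=1
29(0−ω_c) = −85(1−ω_c)  ⇒  114ω_c = 85  ⇒  ω_c = 85/114
sun–planet: 29·(0−85/114) = −28·(ω_p−ω_c)  ⇒  ω_p−ω_c = −(29/28)·(-85/114) = 2465/3192
ω_p = 85/114 + 2465/3192 = 85/56

85/56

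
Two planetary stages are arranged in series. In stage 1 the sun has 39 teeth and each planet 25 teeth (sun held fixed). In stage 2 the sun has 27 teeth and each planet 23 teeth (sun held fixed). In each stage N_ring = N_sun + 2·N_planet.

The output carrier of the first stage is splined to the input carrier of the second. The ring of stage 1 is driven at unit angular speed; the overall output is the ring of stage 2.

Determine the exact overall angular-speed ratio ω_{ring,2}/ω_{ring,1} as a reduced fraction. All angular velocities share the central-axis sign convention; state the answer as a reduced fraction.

Stage 1: N_ring = 39 + 2·25 = 89
Stage 1: 39(ω_s−ω_c) = −89(ω_r−ω_c),  ω_s=0, ω_r=1
Stage 1: 39(0−ω_c) = −89(1−ω_c)  ⇒  128ω_c = 89  ⇒  ω_c = 89/128
  ⇒ ω_c¹/ω_r¹ = 89/128
Stage 2: N_ring = 27 + 2·23 = 73
Stage 2: 27(ω_s−ω_c) = −73(ω_r−ω_c),  ω_s=0, ω_c=1
Stage 2: ω_r = 1 − (27/73)(0−1) = 100/73
  ⇒ ω_r²/ω_c² = 100/73
Coupling ω_c² = ω_c¹ ⇒ overall = 89/128 × 100/73 = 2225/2336

2225/2336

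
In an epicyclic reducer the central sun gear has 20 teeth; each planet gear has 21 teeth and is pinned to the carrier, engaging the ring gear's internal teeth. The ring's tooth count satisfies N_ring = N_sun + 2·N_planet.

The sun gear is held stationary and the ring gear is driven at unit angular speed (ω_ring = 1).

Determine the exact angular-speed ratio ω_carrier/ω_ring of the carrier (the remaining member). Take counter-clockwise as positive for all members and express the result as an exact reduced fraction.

N_ring = 20 + 2·21 = 62
20(ω_s−ω_c) = −62(ω_r−ω_c),  ω_s=0, ω_r=1
20(0−ω_c) = −62(1−ω_c)  ⇒  82ω_c = 62  ⇒  ω_c = 31/41
ω_c/ω_r = 31/41

31/41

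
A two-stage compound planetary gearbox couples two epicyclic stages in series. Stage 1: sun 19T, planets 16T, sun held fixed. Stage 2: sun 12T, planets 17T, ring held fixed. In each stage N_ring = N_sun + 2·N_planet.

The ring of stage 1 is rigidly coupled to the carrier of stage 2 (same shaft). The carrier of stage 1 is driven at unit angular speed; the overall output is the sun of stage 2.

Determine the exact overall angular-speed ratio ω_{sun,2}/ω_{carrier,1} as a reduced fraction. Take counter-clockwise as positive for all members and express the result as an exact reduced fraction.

1015/153

Stage 1: N_ring = 19 + 2·16 = 51
Stage 1: 19(ω_s−ω_c) = −51(ω_r−ω_c),  ω_s=0, ω_c=1
Stage 1: ω_r = 1 − (19/51)(0−1) = 70/51
  ⇒ ω_r¹/ω_c¹ = 70/51
Stage 2: N_ring = 12 + 2·17 = 46
Stage 2: 12(ω_s−ω_c) = −46(ω_r−ω_c),  ω_r=0, ω_c=1
Stage 2: ω_s = 1 − (46/12)(0−1) = 29/6
  ⇒ ω_s²/ω_c² = 29/6
Coupling ω_c² = ω_r¹ ⇒ overall = 70/51 × 29/6 = 1015/153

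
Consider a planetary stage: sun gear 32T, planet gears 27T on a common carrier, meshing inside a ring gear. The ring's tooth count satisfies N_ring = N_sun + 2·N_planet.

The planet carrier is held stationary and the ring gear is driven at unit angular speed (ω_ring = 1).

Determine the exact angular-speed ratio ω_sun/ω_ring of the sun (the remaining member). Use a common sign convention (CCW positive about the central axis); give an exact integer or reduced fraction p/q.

-43/16

N_ring = 32 + 2·27 = 86
32(ω_s−ω_c) = −86(ω_r−ω_c),  ω_c=0, ω_r=1
ω_s = 0 − (86/32)(1−0) = -43/16
ω_s/ω_r = -43/16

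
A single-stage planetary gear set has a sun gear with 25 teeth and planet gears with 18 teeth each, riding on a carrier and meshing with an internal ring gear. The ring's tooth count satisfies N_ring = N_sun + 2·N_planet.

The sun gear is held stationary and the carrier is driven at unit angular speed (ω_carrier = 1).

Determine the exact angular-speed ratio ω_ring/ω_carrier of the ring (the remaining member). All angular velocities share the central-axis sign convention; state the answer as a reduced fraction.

86/61

N_ring = 25 + 2·18 = 61
25(ω_s−ω_c) = −61(ω_r−ω_c),  ω_s=0, ω_c=1
ω_r = 1 − (25/61)(0−1) = 86/61
ω_r/ω_c = 86/61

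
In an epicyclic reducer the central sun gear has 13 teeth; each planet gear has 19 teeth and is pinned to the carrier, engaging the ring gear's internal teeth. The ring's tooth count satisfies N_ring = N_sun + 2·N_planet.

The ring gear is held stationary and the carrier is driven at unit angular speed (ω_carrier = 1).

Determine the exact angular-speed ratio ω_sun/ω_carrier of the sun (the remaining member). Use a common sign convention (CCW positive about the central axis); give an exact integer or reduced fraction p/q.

N_ring = 13 + 2·19 = 51
13(ω_s−ω_c) = −51(ω_r−ω_c),  ω_r=0, ω_c=1
ω_s = 1 − (51/13)(0−1) = 64/13
ω_s/ω_c = 64/13

64/13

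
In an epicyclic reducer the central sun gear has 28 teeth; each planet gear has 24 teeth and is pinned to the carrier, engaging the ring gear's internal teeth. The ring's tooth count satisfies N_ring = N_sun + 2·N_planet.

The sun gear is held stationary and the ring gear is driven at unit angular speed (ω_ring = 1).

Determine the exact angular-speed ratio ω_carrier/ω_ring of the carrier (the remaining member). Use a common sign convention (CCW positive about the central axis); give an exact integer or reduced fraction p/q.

N_ring = 28 + 2·24 = 76
28(ω_s−ω_c) = −76(ω_r−ω_c),  ω_s=0, ω_r=1
28(0−ω_c) = −76(1−ω_c)  ⇒  104ω_c = 76  ⇒  ω_c = 19/26
ω_c/ω_r = 19/26

19/26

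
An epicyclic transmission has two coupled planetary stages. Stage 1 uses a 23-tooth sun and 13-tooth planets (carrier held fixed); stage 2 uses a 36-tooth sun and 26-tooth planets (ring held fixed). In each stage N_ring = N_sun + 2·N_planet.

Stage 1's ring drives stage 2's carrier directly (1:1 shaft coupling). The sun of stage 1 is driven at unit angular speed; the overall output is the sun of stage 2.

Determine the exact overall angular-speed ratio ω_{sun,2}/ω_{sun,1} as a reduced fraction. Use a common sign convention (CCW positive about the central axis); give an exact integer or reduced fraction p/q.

Stage 1: N_ring = 23 + 2·13 = 49
Stage 1: 23(ω_s−ω_c) = −49(ω_r−ω_c),  ω_c=0, ω_s=1
Stage 1: ω_r = 0 − (23/49)(1−0) = -23/49
  ⇒ ω_r¹/ω_s¹ = -23/49
Stage 2: N_ring = 36 + 2·26 = 88
Stage 2: 36(ω_s−ω_c) = −88(ω_r−ω_c),  ω_r=0, ω_c=1
Stage 2: ω_s = 1 − (88/36)(0−1) = 31/9
  ⇒ ω_s²/ω_c² = 31/9
Coupling ω_c² = ω_r¹ ⇒ overall = -23/49 × 31/9 = -713/441

-713/441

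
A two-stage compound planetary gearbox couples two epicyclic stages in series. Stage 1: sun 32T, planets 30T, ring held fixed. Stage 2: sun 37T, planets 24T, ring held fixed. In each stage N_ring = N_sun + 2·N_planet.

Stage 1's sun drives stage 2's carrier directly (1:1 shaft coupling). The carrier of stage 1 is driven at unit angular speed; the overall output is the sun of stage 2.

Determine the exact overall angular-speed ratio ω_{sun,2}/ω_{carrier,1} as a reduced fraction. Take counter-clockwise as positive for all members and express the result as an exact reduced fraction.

Stage 1: N_ring = 32 + 2·30 = 92
Stage 1: 32(ω_s−ω_c) = −92(ω_r−ω_c),  ω_r=0, ω_c=1
Stage 1: ω_s = 1 − (92/32)(0−1) = 31/8
  ⇒ ω_s¹/ω_c¹ = 31/8
Stage 2: N_ring = 37 + 2·24 = 85
Stage 2: 37(ω_s−ω_c) = −85(ω_r−ω_c),  ω_r=0, ω_c=1
Stage 2: ω_s = 1 − (85/37)(0−1) = 122/37
  ⇒ ω_s²/ω_c² = 122/37
Coupling ω_c² = ω_s¹ ⇒ overall = 31/8 × 122/37 = 1891/148

1891/148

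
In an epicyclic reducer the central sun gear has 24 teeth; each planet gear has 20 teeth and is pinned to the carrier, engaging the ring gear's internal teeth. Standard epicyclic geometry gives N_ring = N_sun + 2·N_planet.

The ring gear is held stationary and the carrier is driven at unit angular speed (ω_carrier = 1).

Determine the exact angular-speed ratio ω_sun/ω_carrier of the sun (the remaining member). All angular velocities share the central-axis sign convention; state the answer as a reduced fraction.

11/3

N_ring = 24 + 2·20 = 64
24(ω_s−ω_c) = −64(ω_r−ω_c),  ω_r=0, ω_c=1
ω_s = 1 − (64/24)(0−1) = 11/3
ω_s/ω_c = 11/3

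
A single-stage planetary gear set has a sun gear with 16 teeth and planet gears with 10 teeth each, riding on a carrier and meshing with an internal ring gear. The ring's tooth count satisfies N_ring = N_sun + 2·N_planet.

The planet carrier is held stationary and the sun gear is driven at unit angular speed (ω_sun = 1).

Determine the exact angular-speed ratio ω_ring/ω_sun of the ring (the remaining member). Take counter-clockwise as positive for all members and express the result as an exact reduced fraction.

-4/9

N_ring = 16 + 2·10 = 36
16(ω_s−ω_c) = −36(ω_r−ω_c),  ω_c=0, ω_s=1
ω_r = 0 − (16/36)(1−0) = -4/9
ω_r/ω_s = -4/9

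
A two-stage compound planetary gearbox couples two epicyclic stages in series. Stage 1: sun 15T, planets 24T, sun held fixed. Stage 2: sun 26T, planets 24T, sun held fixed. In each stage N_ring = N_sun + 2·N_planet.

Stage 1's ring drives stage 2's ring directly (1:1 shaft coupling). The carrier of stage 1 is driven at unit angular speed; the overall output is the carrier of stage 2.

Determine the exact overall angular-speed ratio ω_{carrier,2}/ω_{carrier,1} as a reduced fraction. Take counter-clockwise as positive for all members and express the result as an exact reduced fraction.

Stage 1: N_ring = 15 + 2·24 = 63
Stage 1: 15(ω_s−ω_c) = −63(ω_r−ω_c),  ω_s=0, ω_c=1
Stage 1: ω_r = 1 − (15/63)(0−1) = 26/21
  ⇒ ω_r¹/ω_c¹ = 26/21
Stage 2: N_ring = 26 + 2·24 = 74
Stage 2: 26(ω_s−ω_c) = −74(ω_r−ω_c),  ω_s=0, ω_r=1
Stage 2: 26(0−ω_c) = −74(1−ω_c)  ⇒  100ω_c = 74  ⇒  ω_c = 37/50
  ⇒ ω_c²/ω_r² = 37/50
Coupling ω_r² = ω_r¹ ⇒ overall = 26/21 × 37/50 = 481/525

481/525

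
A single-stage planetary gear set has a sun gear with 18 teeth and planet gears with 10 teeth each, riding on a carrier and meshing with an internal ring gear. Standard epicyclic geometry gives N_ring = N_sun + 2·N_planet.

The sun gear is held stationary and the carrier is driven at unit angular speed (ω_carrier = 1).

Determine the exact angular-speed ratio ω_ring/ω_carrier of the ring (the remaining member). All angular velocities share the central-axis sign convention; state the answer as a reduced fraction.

28/19

N_ring = 18 + 2·10 = 38
18(ω_s−ω_c) = −38(ω_r−ω_c),  ω_s=0, ω_c=1
ω_r = 1 − (18/38)(0−1) = 28/19
ω_r/ω_c = 28/19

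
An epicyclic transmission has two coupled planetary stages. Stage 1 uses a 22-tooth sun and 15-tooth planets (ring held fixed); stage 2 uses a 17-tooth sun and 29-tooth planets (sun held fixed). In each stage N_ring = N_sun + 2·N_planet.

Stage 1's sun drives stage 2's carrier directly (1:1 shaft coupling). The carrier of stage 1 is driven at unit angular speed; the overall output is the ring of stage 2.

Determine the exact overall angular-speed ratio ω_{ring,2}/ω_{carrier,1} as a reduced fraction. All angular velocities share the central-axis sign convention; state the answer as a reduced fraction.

Stage 1: N_ring = 22 + 2·15 = 52
Stage 1: 22(ω_s−ω_c) = −52(ω_r−ω_c),  ω_r=0, ω_c=1
Stage 1: ω_s = 1 − (52/22)(0−1) = 37/11
  ⇒ ω_s¹/ω_c¹ = 37/11
Stage 2: N_ring = 17 + 2·29 = 75
Stage 2: 17(ω_s−ω_c) = −75(ω_r−ω_c),  ω_s=0, ω_c=1
Stage 2: ω_r = 1 − (17/75)(0−1) = 92/75
  ⇒ ω_r²/ω_c² = 92/75
Coupling ω_c² = ω_s¹ ⇒ overall = 37/11 × 92/75 = 3404/825

3404/825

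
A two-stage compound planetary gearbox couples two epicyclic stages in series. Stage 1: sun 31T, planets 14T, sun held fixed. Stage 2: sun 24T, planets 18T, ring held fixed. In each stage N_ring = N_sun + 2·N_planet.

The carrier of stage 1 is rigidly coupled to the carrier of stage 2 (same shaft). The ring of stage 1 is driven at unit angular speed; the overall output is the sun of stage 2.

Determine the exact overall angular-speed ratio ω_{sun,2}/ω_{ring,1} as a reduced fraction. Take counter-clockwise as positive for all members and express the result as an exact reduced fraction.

413/180

Stage 1: N_ring = 31 + 2·14 = 59
Stage 1: 31(ω_s−ω_c) = −59(ω_r−ω_c),  ω_s=0, ω_r=1
Stage 1: 31(0−ω_c) = −59(1−ω_c)  ⇒  90ω_c = 59  ⇒  ω_c = 59/90
  ⇒ ω_c¹/ω_r¹ = 59/90
Stage 2: N_ring = 24 + 2·18 = 60
Stage 2: 24(ω_s−ω_c) = −60(ω_r−ω_c),  ω_r=0, ω_c=1
Stage 2: ω_s = 1 − (60/24)(0−1) = 7/2
  ⇒ ω_s²/ω_c² = 7/2
Coupling ω_c² = ω_c¹ ⇒ overall = 59/90 × 7/2 = 413/180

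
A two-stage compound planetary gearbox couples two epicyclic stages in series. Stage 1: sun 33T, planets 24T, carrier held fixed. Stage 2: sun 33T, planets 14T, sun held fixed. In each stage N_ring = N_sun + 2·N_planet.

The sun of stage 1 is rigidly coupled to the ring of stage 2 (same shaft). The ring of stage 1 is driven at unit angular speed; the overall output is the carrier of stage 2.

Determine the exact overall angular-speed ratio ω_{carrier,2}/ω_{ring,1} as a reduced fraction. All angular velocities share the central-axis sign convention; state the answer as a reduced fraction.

Stage 1: N_ring = 33 + 2·24 = 81
Stage 1: 33(ω_s−ω_c) = −81(ω_r−ω_c),  ω_c=0, ω_r=1
Stage 1: ω_s = 0 − (81/33)(1−0) = -27/11
  ⇒ ω_s¹/ω_r¹ = -27/11
Stage 2: N_ring = 33 + 2·14 = 61
Stage 2: 33(ω_s−ω_c) = −61(ω_r−ω_c),  ω_s=0, ω_r=1
Stage 2: 33(0−ω_c) = −61(1−ω_c)  ⇒  94ω_c = 61  ⇒  ω_c = 61/94
  ⇒ ω_c²/ω_r² = 61/94
Coupling ω_r² = ω_s¹ ⇒ overall = -27/11 × 61/94 = -1647/1034

-1647/1034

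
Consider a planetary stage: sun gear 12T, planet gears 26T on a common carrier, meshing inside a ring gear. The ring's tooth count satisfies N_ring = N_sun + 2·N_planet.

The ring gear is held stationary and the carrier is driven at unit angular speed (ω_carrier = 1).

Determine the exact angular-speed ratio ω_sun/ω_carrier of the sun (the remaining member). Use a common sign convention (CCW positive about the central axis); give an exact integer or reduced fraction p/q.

19/3

N_ring = 12 + 2·26 = 64
12(ω_s−ω_c) = −64(ω_r−ω_c),  ω_r=0, ω_c=1
ω_s = 1 − (64/12)(0−1) = 19/3
ω_s/ω_c = 19/3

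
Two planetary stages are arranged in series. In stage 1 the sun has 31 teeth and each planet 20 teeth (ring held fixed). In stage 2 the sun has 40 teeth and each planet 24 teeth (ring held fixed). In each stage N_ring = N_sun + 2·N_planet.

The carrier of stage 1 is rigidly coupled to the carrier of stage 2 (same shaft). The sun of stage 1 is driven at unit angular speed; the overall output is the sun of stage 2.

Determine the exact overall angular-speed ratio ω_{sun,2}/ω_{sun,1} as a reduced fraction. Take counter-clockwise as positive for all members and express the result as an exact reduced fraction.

Stage 1: N_ring = 31 + 2·20 = 71
Stage 1: 31(ω_s−ω_c) = −71(ω_r−ω_c),  ω_r=0, ω_s=1
Stage 1: 31(1−ω_c) = −71(0−ω_c)  ⇒  102ω_c = 31  ⇒  ω_c = 31/102
  ⇒ ω_c¹/ω_s¹ = 31/102
Stage 2: N_ring = 40 + 2·24 = 88
Stage 2: 40(ω_s−ω_c) = −88(ω_r−ω_c),  ω_r=0, ω_c=1
Stage 2: ω_s = 1 − (88/40)(0−1) = 16/5
  ⇒ ω_s²/ω_c² = 16/5
Coupling ω_c² = ω_c¹ ⇒ overall = 31/102 × 16/5 = 248/255

248/255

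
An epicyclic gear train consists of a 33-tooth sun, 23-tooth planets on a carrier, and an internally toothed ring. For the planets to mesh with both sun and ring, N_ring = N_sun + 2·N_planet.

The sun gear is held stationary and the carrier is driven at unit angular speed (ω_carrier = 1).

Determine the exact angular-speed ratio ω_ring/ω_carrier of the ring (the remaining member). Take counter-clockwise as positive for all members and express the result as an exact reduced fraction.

112/79

N_ring = 33 + 2·23 = 79
33(ω_s−ω_c) = −79(ω_r−ω_c),  ω_s=0, ω_c=1
ω_r = 1 − (33/79)(0−1) = 112/79
ω_r/ω_c = 112/79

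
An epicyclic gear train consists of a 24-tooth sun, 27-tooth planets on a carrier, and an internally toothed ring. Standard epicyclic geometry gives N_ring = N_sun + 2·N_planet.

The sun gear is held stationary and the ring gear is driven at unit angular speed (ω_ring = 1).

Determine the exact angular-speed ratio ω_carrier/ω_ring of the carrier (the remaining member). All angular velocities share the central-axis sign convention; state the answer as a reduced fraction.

13/17

N_ring = 24 + 2·27 = 78
24(ω_s−ω_c) = −78(ω_r−ω_c),  ω_s=0, ω_r=1
24(0−ω_c) = −78(1−ω_c)  ⇒  102ω_c = 78  ⇒  ω_c = 13/17
ω_c/ω_r = 13/17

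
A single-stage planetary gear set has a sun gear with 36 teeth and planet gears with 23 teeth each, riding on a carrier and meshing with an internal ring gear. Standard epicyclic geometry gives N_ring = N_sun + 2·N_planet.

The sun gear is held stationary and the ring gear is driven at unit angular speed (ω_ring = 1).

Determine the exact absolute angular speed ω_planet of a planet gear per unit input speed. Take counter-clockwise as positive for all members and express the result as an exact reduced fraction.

41/23

N_ring = 36 + 2·23 = 82
36(ω_s−ω_c) = −82(ω_r−ω_c),  ω_s=0, ω_r=1
36(0−ω_c) = −82(1−ω_c)  ⇒  118ω_c = 82  ⇒  ω_c = 41/59
sun–planet: 36·(0−41/59) = −23·(ω_p−ω_c)  ⇒  ω_p−ω_c = −(36/23)·(-41/59) = 1476/1357
ω_p = 41/59 + 1476/1357 = 41/23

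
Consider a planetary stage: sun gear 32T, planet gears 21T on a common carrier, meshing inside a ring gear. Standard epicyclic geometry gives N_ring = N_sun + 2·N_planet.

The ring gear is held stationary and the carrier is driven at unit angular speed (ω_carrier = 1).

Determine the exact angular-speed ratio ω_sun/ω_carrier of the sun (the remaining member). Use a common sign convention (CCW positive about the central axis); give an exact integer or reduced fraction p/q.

N_ring = 32 + 2·21 = 74
32(ω_s−ω_c) = −74(ω_r−ω_c),  ω_r=0, ω_c=1
ω_s = 1 − (74/32)(0−1) = 53/16
ω_s/ω_c = 53/16

53/16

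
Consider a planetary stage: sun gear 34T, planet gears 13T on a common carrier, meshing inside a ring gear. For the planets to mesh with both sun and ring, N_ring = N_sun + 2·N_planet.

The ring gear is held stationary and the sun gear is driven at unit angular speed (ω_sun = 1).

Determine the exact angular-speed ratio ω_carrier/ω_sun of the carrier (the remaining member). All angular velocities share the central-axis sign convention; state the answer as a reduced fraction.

N_ring = 34 + 2·13 = 60
34(ω_s−ω_c) = −60(ω_r−ω_c),  ω_r=0, ω_s=1
34(1−ω_c) = −60(0−ω_c)  ⇒  94ω_c = 34  ⇒  ω_c = 17/47
ω_c/ω_s = 17/47

17/47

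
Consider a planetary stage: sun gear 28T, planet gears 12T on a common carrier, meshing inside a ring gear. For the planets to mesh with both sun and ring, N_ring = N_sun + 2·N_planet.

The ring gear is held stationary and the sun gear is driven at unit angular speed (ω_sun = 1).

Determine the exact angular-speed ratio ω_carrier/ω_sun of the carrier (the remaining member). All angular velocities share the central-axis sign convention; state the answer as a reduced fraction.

7/20

N_ring = 28 + 2·12 = 52
28(ω_s−ω_c) = −52(ω_r−ω_c),  ω_r=0, ω_s=1
28(1−ω_c) = −52(0−ω_c)  ⇒  80ω_c = 28  ⇒  ω_c = 7/20
ω_c/ω_s = 7/20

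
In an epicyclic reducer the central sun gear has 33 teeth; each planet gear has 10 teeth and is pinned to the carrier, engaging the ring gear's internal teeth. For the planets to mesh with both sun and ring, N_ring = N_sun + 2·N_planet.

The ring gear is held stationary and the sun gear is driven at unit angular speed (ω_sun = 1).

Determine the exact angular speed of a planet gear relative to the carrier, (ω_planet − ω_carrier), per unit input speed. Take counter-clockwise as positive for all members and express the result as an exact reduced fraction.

-1749/860

N_ring = 33 + 2·10 = 53
33(ω_s−ω_c) = −53(ω_r−ω_c),  ω_r=0, ω_s=1
33(1−ω_c) = −53(0−ω_c)  ⇒  86ω_c = 33  ⇒  ω_c = 33/86
sun–planet: 33·(1−33/86) = −10·(ω_p−ω_c)  ⇒  ω_p−ω_c = −(33/10)·(53/86) = -1749/860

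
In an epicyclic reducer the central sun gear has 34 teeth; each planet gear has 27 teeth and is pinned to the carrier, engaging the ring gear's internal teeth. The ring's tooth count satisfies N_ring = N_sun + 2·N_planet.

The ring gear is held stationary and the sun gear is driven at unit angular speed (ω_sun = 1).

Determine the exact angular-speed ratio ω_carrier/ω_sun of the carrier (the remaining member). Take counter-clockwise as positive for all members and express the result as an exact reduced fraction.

N_ring = 34 + 2·27 = 88
34(ω_s−ω_c) = −88(ω_r−ω_c),  ω_r=0, ω_s=1
34(1−ω_c) = −88(0−ω_c)  ⇒  122ω_c = 34  ⇒  ω_c = 17/61
ω_c/ω_s = 17/61

17/61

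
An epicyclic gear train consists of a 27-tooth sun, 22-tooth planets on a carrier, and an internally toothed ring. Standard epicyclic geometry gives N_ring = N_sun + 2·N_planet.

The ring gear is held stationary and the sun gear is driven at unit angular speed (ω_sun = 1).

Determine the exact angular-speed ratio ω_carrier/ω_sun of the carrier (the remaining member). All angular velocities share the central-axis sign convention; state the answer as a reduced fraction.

N_ring = 27 + 2·22 = 71
27(ω_s−ω_c) = −71(ω_r−ω_c),  ω_r=0, ω_s=1
27(1−ω_c) = −71(0−ω_c)  ⇒  98ω_c = 27  ⇒  ω_c = 27/98
ω_c/ω_s = 27/98

27/98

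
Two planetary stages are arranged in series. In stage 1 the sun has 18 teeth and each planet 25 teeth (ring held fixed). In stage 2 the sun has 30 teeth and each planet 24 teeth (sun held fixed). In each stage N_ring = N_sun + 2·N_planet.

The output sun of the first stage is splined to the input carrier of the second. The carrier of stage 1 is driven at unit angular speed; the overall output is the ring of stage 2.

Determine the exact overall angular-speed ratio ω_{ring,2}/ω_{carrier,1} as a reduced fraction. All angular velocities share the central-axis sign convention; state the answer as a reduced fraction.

Stage 1: N_ring = 18 + 2·25 = 68
Stage 1: 18(ω_s−ω_c) = −68(ω_r−ω_c),  ω_r=0, ω_c=1
Stage 1: ω_s = 1 − (68/18)(0−1) = 43/9
  ⇒ ω_s¹/ω_c¹ = 43/9
Stage 2: N_ring = 30 + 2·24 = 78
Stage 2: 30(ω_s−ω_c) = −78(ω_r−ω_c),  ω_s=0, ω_c=1
Stage 2: ω_r = 1 − (30/78)(0−1) = 18/13
  ⇒ ω_r²/ω_c² = 18/13
Coupling ω_c² = ω_s¹ ⇒ overall = 43/9 × 18/13 = 86/13

86/13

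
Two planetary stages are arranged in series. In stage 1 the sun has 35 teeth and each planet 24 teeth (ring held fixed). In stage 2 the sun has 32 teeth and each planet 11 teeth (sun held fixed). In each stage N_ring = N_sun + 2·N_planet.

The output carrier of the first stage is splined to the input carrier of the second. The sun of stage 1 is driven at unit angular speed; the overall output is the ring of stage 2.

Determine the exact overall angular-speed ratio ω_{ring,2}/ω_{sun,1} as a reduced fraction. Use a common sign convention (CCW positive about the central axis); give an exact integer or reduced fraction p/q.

1505/3186

Stage 1: N_ring = 35 + 2·24 = 83
Stage 1: 35(ω_s−ω_c) = −83(ω_r−ω_c),  ω_r=0, ω_s=1
Stage 1: 35(1−ω_c) = −83(0−ω_c)  ⇒  118ω_c = 35  ⇒  ω_c = 35/118
  ⇒ ω_c¹/ω_s¹ = 35/118
Stage 2: N_ring = 32 + 2·11 = 54
Stage 2: 32(ω_s−ω_c) = −54(ω_r−ω_c),  ω_s=0, ω_c=1
Stage 2: ω_r = 1 − (32/54)(0−1) = 43/27
  ⇒ ω_r²/ω_c² = 43/27
Coupling ω_c² = ω_c¹ ⇒ overall = 35/118 × 43/27 = 1505/3186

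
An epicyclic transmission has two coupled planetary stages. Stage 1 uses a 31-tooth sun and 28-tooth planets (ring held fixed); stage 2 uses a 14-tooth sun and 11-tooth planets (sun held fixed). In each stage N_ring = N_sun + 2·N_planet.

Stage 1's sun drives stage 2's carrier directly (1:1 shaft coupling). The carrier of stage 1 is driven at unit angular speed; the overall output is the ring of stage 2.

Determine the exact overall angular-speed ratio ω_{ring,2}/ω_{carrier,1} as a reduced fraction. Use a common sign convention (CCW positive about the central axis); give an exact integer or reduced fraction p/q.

Stage 1: N_ring = 31 + 2·28 = 87
Stage 1: 31(ω_s−ω_c) = −87(ω_r−ω_c),  ω_r=0, ω_c=1
Stage 1: ω_s = 1 − (87/31)(0−1) = 118/31
  ⇒ ω_s¹/ω_c¹ = 118/31
Stage 2: N_ring = 14 + 2·11 = 36
Stage 2: 14(ω_s−ω_c) = −36(ω_r−ω_c),  ω_s=0, ω_c=1
Stage 2: ω_r = 1 − (14/36)(0−1) = 25/18
  ⇒ ω_r²/ω_c² = 25/18
Coupling ω_c² = ω_s¹ ⇒ overall = 118/31 × 25/18 = 1475/279

1475/279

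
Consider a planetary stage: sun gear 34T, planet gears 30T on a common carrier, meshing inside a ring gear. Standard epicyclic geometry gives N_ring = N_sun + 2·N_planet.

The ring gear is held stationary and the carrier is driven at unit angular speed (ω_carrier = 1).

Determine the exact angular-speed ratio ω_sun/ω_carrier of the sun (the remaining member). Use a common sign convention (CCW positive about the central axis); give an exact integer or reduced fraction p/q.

64/17

N_ring = 34 + 2·30 = 94
34(ω_s−ω_c) = −94(ω_r−ω_c),  ω_r=0, ω_c=1
ω_s = 1 − (94/34)(0−1) = 64/17
ω_s/ω_c = 64/17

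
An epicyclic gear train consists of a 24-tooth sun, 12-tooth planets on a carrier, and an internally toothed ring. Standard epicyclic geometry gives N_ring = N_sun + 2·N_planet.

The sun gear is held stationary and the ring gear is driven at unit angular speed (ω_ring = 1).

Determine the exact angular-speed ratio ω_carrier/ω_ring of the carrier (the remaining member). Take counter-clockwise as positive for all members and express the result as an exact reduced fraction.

N_ring = 24 + 2·12 = 48
24(ω_s−ω_c) = −48(ω_r−ω_c),  ω_s=0, ω_r=1
24(0−ω_c) = −48(1−ω_c)  ⇒  72ω_c = 48  ⇒  ω_c = 2/3
ω_c/ω_r = 2/3

2/3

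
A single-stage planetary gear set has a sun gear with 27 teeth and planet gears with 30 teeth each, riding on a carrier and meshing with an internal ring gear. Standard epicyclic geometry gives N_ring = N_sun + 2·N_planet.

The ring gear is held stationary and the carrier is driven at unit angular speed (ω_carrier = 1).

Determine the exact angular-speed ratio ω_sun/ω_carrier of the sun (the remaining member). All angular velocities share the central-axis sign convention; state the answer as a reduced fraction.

38/9

N_ring = 27 + 2·30 = 87
27(ω_s−ω_c) = −87(ω_r−ω_c),  ω_r=0, ω_c=1
ω_s = 1 − (87/27)(0−1) = 38/9
ω_s/ω_c = 38/9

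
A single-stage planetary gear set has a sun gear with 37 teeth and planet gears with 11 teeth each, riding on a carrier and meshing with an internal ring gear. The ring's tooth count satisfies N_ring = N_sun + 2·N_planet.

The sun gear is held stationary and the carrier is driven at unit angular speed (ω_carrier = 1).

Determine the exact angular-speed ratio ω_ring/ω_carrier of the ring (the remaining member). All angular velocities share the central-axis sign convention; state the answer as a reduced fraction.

N_ring = 37 + 2·11 = 59
37(ω_s−ω_c) = −59(ω_r−ω_c),  ω_s=0, ω_c=1
ω_r = 1 − (37/59)(0−1) = 96/59
ω_r/ω_c = 96/59

96/59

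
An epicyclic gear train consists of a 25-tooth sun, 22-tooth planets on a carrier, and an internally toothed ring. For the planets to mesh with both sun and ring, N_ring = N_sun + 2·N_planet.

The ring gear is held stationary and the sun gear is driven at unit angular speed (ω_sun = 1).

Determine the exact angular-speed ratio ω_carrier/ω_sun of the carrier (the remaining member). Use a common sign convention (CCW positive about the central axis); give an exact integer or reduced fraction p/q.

N_ring = 25 + 2·22 = 69
25(ω_s−ω_c) = −69(ω_r−ω_c),  ω_r=0, ω_s=1
25(1−ω_c) = −69(0−ω_c)  ⇒  94ω_c = 25  ⇒  ω_c = 25/94
ω_c/ω_s = 25/94

25/94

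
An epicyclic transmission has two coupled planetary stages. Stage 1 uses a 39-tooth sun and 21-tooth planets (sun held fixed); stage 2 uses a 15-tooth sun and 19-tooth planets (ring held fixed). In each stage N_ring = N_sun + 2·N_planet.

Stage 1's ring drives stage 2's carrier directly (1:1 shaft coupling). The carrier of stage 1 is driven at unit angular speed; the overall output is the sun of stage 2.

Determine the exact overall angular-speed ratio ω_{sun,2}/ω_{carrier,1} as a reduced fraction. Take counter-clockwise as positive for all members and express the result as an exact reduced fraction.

544/81

Stage 1: N_ring = 39 + 2·21 = 81
Stage 1: 39(ω_s−ω_c) = −81(ω_r−ω_c),  ω_s=0, ω_c=1
Stage 1: ω_r = 1 − (39/81)(0−1) = 40/27
  ⇒ ω_r¹/ω_c¹ = 40/27
Stage 2: N_ring = 15 + 2·19 = 53
Stage 2: 15(ω_s−ω_c) = −53(ω_r−ω_c),  ω_r=0, ω_c=1
Stage 2: ω_s = 1 − (53/15)(0−1) = 68/15
  ⇒ ω_s²/ω_c² = 68/15
Coupling ω_c² = ω_r¹ ⇒ overall = 40/27 × 68/15 = 544/81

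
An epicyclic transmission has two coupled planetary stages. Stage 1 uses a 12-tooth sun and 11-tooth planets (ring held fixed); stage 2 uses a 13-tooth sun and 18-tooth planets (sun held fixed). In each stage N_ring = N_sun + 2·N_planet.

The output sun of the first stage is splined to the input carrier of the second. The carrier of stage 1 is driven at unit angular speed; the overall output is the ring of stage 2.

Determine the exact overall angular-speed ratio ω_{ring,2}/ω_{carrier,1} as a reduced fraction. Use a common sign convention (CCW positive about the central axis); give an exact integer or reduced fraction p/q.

Stage 1: N_ring = 12 + 2·11 = 34
Stage 1: 12(ω_s−ω_c) = −34(ω_r−ω_c),  ω_r=0, ω_c=1
Stage 1: ω_s = 1 − (34/12)(0−1) = 23/6
  ⇒ ω_s¹/ω_c¹ = 23/6
Stage 2: N_ring = 13 + 2·18 = 49
Stage 2: 13(ω_s−ω_c) = −49(ω_r−ω_c),  ω_s=0, ω_c=1
Stage 2: ω_r = 1 − (13/49)(0−1) = 62/49
  ⇒ ω_r²/ω_c² = 62/49
Coupling ω_c² = ω_s¹ ⇒ overall = 23/6 × 62/49 = 713/147

713/147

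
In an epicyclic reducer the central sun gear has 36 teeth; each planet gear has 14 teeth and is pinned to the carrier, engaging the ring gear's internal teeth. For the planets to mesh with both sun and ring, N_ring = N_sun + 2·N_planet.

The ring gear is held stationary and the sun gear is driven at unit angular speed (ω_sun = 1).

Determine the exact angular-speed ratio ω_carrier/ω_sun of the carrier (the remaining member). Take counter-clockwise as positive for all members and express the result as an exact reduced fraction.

9/25

N_ring = 36 + 2·14 = 64
36(ω_s−ω_c) = −64(ω_r−ω_c),  ω_r=0, ω_s=1
36(1−ω_c) = −64(0−ω_c)  ⇒  100ω_c = 36  ⇒  ω_c = 9/25
ω_c/ω_s = 9/25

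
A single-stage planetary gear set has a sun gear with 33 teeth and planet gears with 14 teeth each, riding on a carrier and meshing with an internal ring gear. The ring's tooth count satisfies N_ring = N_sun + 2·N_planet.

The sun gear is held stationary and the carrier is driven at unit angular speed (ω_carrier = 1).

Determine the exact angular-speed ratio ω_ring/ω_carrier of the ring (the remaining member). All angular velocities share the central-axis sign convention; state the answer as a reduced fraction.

94/61

N_ring = 33 + 2·14 = 61
33(ω_s−ω_c) = −61(ω_r−ω_c),  ω_s=0, ω_c=1
ω_r = 1 − (33/61)(0−1) = 94/61
ω_r/ω_c = 94/61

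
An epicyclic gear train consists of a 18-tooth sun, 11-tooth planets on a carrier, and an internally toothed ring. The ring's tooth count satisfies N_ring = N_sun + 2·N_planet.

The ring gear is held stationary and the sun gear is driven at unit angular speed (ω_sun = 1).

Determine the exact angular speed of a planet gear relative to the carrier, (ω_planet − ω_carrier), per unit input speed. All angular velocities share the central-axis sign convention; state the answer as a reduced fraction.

N_ring = 18 + 2·11 = 40
18(ω_s−ω_c) = −40(ω_r−ω_c),  ω_r=0, ω_s=1
18(1−ω_c) = −40(0−ω_c)  ⇒  58ω_c = 18  ⇒  ω_c = 9/29
sun–planet: 18·(1−9/29) = −11·(ω_p−ω_c)  ⇒  ω_p−ω_c = −(18/11)·(20/29) = -360/319

-360/319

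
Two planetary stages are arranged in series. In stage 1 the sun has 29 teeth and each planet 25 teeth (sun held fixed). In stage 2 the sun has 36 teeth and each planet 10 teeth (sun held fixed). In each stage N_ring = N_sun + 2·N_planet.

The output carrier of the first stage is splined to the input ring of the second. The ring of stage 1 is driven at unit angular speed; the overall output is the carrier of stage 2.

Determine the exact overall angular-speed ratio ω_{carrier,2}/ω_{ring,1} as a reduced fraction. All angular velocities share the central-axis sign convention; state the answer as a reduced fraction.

553/1242

Stage 1: N_ring = 29 + 2·25 = 79
Stage 1: 29(ω_s−ω_c) = −79(ω_r−ω_c),  ω_s=0, ω_r=1
Stage 1: 29(0−ω_c) = −79(1−ω_c)  ⇒  108ω_c = 79  ⇒  ω_c = 79/108
  ⇒ ω_c¹/ω_r¹ = 79/108
Stage 2: N_ring = 36 + 2·10 = 56
Stage 2: 36(ω_s−ω_c) = −56(ω_r−ω_c),  ω_s=0, ω_r=1
Stage 2: 36(0−ω_c) = −56(1−ω_c)  ⇒  92ω_c = 56  ⇒  ω_c = 14/23
  ⇒ ω_c²/ω_r² = 14/23
Coupling ω_r² = ω_c¹ ⇒ overall = 79/108 × 14/23 = 553/1242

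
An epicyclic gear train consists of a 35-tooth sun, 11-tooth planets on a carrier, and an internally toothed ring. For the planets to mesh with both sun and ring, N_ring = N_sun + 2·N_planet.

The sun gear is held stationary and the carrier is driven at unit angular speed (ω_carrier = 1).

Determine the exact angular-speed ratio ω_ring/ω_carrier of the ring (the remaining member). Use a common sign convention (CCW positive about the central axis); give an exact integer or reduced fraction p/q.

92/57

N_ring = 35 + 2·11 = 57
35(ω_s−ω_c) = −57(ω_r−ω_c),  ω_s=0, ω_c=1
ω_r = 1 − (35/57)(0−1) = 92/57
ω_r/ω_c = 92/57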